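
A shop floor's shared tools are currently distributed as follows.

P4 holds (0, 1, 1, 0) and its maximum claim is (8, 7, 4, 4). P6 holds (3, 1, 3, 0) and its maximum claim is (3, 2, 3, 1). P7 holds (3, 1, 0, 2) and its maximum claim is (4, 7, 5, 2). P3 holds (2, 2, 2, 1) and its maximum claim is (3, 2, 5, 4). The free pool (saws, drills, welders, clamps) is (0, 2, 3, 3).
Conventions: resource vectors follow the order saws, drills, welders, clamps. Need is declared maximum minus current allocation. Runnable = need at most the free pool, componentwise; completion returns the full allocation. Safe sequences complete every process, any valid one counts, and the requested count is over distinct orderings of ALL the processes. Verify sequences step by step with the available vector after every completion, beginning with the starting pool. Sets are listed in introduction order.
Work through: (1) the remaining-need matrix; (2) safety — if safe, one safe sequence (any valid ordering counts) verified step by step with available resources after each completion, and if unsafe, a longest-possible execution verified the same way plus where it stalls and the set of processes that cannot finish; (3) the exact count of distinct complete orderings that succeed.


(1) Outstanding need per process (order saws, drills, welders, clamps):
  P4: (8, 6, 3, 4)
  P6: (0, 1, 0, 1)
  P7: (1, 6, 5, 0)
  P3: (1, 0, 3, 3)
(2) The state is UNSAFE.
Key observation: P6, P3 can finish, but then (5, 5, 8, 4) is all there is, and the blocked group's drills demands exceed it.
A maximal execution: P6, P3 — then nothing else fits. Walking it through:
  pool = (0, 2, 3, 3)
  run P6 (needs (0, 1, 0, 1), free (0, 2, 3, 3)); after release of (3, 1, 3, 0) the pool is (3, 3, 6, 3)
  run P3 (needs (1, 0, 3, 3), free (3, 3, 6, 3)); after release of (2, 2, 2, 1) the pool is (5, 5, 8, 4)
  P4 cannot run: need (8, 6, 3, 4) vs free (5, 5, 8, 4) (insufficient saws and drills)
  P7 cannot run: need (1, 6, 5, 0) vs free (5, 5, 8, 4) (insufficient drills)
Permanently blocked: P4 and P7.
(3) The exact count: 0 of the possible complete orderings are safe sequences.


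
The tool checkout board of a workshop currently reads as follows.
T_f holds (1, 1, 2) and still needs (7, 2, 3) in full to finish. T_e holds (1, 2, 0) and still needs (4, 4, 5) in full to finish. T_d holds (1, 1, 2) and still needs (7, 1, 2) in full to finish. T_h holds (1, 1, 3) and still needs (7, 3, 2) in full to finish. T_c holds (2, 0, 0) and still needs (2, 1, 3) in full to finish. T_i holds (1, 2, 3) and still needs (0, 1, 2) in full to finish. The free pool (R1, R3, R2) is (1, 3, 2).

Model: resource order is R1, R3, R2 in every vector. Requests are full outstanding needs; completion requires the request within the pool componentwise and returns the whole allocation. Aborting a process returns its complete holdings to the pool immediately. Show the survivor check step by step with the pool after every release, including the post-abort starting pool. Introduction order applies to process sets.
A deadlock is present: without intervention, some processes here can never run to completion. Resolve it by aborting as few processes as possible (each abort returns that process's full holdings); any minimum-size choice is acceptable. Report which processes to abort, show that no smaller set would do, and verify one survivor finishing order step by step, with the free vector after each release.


Minimum abort set: T_f and T_h.
Key observation: before aborting T_f and T_h, T_d was permanently blocked — no order could ever run it; afterwards it completes at step 4.
Minimality, checking each single-abort alternative: T_f alone leaves T_d blocked (short on R1); T_e alone leaves T_f blocked (short on R1); T_d alone leaves T_f blocked (short on R1); T_h alone leaves T_f blocked (short on R1); T_c alone leaves T_f blocked (short on R1); T_i alone leaves T_f blocked (short on R1).
One survivor order: T_i, T_c, T_e, T_d. Step-by-step check (post-abort pool first):
  pool = (3, 5, 7)
  run T_i (needs (0, 1, 2), free (3, 5, 7)); after release of (1, 2, 3) the pool is (4, 7, 10)
  run T_c (needs (2, 1, 3), free (4, 7, 10)); after release of (2, 0, 0) the pool is (6, 7, 10)
  run T_e (needs (4, 4, 5), free (6, 7, 10)); after release of (1, 2, 0) the pool is (7, 9, 10)
  run T_d (needs (7, 1, 2), free (7, 9, 10)); after release of (1, 1, 2) the pool is (8, 10, 12)


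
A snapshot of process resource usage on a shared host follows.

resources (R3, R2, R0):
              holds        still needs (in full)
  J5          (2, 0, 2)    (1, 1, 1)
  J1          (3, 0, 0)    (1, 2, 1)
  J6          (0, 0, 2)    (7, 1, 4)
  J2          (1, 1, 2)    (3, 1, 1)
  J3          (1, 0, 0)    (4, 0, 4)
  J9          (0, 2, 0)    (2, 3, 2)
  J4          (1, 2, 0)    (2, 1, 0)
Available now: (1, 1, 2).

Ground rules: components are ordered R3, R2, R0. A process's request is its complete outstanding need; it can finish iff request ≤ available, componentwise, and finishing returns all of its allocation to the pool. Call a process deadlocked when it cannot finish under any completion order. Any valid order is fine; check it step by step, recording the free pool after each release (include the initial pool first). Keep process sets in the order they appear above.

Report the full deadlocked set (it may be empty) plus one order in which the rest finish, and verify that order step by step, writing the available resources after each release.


No process is deadlocked.
Key observation: J5 fits the free pool immediately, and its release cascades until everyone finishes.
The rest can finish in the order J5, J4, J2, J9, J1, J3, J6. Step-by-step check:
  pool = (1, 1, 2)
  run J5 (needs (1, 1, 1), free (1, 1, 2)); after release of (2, 0, 2) the pool is (3, 1, 4)
  run J4 (needs (2, 1, 0), free (3, 1, 4)); after release of (1, 2, 0) the pool is (4, 3, 4)
  run J2 (needs (3, 1, 1), free (4, 3, 4)); after release of (1, 1, 2) the pool is (5, 4, 6)
  run J9 (needs (2, 3, 2), free (5, 4, 6)); after release of (0, 2, 0) the pool is (5, 6, 6)
  run J1 (needs (1, 2, 1), free (5, 6, 6)); after release of (3, 0, 0) the pool is (8, 6, 6)
  run J3 (needs (4, 0, 4), free (8, 6, 6)); after release of (1, 0, 0) the pool is (9, 6, 6)
  run J6 (needs (7, 1, 4), free (9, 6, 6)); after release of (0, 0, 2) the pool is (9, 6, 8)


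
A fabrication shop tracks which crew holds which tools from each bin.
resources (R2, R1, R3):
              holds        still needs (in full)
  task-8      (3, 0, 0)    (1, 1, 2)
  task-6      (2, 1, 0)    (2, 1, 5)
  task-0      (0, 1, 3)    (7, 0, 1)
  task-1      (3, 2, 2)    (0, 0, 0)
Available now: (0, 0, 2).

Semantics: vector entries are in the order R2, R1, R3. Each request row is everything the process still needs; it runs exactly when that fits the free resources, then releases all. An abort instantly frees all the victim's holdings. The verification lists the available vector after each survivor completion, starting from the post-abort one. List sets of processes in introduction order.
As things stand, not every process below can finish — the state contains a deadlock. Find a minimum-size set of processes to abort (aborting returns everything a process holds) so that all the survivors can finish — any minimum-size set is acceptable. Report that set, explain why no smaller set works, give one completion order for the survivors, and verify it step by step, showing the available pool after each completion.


Minimum abort set: task-6.
Key observation: no ordering could ever have run task-0 before the abort of task-6; with (2, 1, 0) back in the pool it fits at step 3.
No smaller set exists: with zero aborts the deadlock remains.
Survivors finish in the order: task-8, task-1, task-0. Walking it through (pool after the aborts first):
  pool = (2, 1, 2)
  task-8 needs (1, 1, 2) <= (2, 1, 2) -> finishes; pool += (3, 0, 0) = (5, 1, 2)
  task-1 needs (0, 0, 0) <= (5, 1, 2) -> finishes; pool += (3, 2, 2) = (8, 3, 4)
  task-0 needs (7, 0, 1) <= (8, 3, 4) -> finishes; pool += (0, 1, 3) = (8, 4, 7)


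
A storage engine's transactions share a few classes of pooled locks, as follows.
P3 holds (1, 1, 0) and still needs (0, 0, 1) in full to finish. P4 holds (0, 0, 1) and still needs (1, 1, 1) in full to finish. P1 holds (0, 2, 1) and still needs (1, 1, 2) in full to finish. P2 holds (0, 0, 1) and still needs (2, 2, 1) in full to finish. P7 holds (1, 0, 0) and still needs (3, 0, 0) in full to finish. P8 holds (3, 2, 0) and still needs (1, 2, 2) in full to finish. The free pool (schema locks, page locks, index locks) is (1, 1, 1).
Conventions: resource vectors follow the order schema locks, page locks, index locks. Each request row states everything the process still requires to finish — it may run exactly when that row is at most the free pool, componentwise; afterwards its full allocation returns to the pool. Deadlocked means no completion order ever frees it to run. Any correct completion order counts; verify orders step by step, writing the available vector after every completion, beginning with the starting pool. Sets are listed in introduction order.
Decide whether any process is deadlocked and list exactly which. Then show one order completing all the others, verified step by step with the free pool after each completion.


Nothing here is deadlocked.
Key observation: starting with P4, each completion frees enough for the next — no one is permanently blocked.
One completion order for the rest: P4, P1, P8, P7, P2, P3. Walking it through:
  pool = (1, 1, 1)
  P4: need (1, 1, 1) fits (1, 1, 1); releases (0, 0, 1), pool now (1, 1, 2)
  P1: need (1, 1, 2) fits (1, 1, 2); releases (0, 2, 1), pool now (1, 3, 3)
  P8: need (1, 2, 2) fits (1, 3, 3); releases (3, 2, 0), pool now (4, 5, 3)
  P7: need (3, 0, 0) fits (4, 5, 3); releases (1, 0, 0), pool now (5, 5, 3)
  P2: need (2, 2, 1) fits (5, 5, 3); releases (0, 0, 1), pool now (5, 5, 4)
  P3: need (0, 0, 1) fits (5, 5, 4); releases (1, 1, 0), pool now (6, 6, 4)


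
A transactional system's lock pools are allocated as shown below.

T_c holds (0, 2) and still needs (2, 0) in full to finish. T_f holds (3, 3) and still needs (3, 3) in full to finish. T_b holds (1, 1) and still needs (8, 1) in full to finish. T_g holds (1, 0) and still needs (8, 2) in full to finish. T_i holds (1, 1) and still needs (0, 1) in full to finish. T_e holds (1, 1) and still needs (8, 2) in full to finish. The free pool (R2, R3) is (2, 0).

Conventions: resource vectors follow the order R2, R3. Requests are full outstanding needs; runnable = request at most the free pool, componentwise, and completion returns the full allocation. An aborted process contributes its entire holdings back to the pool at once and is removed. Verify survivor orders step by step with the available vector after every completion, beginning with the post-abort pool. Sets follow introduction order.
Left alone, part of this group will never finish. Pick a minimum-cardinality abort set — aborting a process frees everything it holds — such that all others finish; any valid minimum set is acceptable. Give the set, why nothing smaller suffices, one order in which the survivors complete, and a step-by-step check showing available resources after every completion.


Minimum abort set: T_b and T_e.
Key observation: T_g could never have finished before the abort; with (2, 2) returned by T_b and T_e, it fits at step 4.
No one abort is enough; case by case: T_c alone leaves T_b blocked (short on R2); T_f alone leaves T_b blocked (short on R2); T_b alone leaves T_g blocked (short on R2); T_g alone leaves T_b blocked (short on R2); T_i alone leaves T_b blocked (short on R2); T_e alone leaves T_b blocked (short on R2).
Survivors finish in the order: T_c, T_i, T_f, T_g. Walking it through (pool after the aborts first):
  pool = (4, 2)
  run T_c (needs (2, 0), free (4, 2)); after release of (0, 2) the pool is (4, 4)
  run T_i (needs (0, 1), free (4, 4)); after release of (1, 1) the pool is (5, 5)
  run T_f (needs (3, 3), free (5, 5)); after release of (3, 3) the pool is (8, 8)
  run T_g (needs (8, 2), free (8, 8)); after release of (1, 0) the pool is (9, 8)


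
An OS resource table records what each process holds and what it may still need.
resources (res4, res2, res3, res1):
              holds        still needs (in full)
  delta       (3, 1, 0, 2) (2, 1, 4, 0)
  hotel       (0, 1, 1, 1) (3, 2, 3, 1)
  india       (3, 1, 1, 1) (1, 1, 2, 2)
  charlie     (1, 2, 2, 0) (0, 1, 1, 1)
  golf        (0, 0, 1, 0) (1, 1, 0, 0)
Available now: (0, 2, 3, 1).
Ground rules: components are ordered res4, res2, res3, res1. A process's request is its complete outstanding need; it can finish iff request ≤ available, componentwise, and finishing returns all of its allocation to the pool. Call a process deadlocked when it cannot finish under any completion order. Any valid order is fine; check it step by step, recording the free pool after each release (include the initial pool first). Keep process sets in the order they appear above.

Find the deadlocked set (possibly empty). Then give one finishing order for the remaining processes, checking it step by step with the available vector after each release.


The deadlocked set is delta, hotel and india.
Key observation: after charlie, golf the pool peaks at (1, 4, 6, 1), and each blocked process is short somewhere: delta on res4; hotel on res4; india on res1.
A valid finishing order for the others: charlie, golf. Verifying each step:
  pool = (0, 2, 3, 1)
  charlie: need (0, 1, 1, 1) fits (0, 2, 3, 1); releases (1, 2, 2, 0), pool now (1, 4, 5, 1)
  golf: need (1, 1, 0, 0) fits (1, 4, 5, 1); releases (0, 0, 1, 0), pool now (1, 4, 6, 1)
None of the blocked processes ever fits:
  delta still needs (2, 1, 4, 0) but only (1, 4, 6, 1) is free — short on res4
  hotel still needs (3, 2, 3, 1) but only (1, 4, 6, 1) is free — short on res4
  india still needs (1, 1, 2, 2) but only (1, 4, 6, 1) is free — short on res1


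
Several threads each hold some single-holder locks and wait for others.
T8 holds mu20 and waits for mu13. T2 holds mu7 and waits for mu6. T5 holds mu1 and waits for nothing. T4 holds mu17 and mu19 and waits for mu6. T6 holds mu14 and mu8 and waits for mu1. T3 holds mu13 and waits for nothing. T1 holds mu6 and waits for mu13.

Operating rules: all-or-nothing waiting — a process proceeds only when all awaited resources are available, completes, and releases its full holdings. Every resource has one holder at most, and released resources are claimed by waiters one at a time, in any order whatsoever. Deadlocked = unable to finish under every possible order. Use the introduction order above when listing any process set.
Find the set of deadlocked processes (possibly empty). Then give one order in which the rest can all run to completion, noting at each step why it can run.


Nothing here is deadlocked.
Key observation: the wait relation is loop-free; peeling off processes with no waits unwinds the whole state.
One completion order for the rest: T3, T1, T5, T4, T2, T6, T8.
Step-by-step check:
  T3 waits on nothing -> runs at once and releases mu13
  T1: everything it awaited (mu13) is free; runs, freeing mu6
  T5 waits on nothing -> runs at once and releases mu1
  T4: everything it awaited (mu6) is free; runs, freeing mu17 and mu19
  T2: everything it awaited (mu6) is free; runs, freeing mu7
  T6: everything it awaited (mu1) is free; runs, freeing mu14 and mu8
  T8: everything it awaited (mu13) is free; runs, freeing mu20


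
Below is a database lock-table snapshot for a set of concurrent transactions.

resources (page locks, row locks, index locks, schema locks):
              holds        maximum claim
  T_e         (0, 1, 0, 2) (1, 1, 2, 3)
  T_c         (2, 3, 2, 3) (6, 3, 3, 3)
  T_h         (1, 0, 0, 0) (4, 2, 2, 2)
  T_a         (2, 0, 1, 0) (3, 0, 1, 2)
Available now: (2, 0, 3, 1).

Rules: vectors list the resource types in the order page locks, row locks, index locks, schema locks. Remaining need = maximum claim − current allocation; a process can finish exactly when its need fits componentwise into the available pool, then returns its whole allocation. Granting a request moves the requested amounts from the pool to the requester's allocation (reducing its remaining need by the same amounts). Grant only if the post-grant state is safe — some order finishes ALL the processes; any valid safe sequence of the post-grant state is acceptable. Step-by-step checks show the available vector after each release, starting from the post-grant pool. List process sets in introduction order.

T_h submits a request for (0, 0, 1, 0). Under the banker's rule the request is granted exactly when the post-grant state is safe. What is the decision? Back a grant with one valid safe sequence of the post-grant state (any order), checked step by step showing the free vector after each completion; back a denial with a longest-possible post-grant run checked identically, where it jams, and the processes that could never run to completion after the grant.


GRANT: granting preserves safety; a valid post-grant sequence is T_e, T_a, T_c, T_h.
Key observation: post-grant, (2, 0, 2, 1) remains, and an order beginning with T_e completes everyone.
Verifying the post-grant state step by step:
  pool = (2, 0, 2, 1)
  T_e needs (1, 0, 2, 1) <= (2, 0, 2, 1) -> finishes; pool += (0, 1, 0, 2) = (2, 1, 2, 3)
  T_a needs (1, 0, 0, 2) <= (2, 1, 2, 3) -> finishes; pool += (2, 0, 1, 0) = (4, 1, 3, 3)
  T_c needs (4, 0, 1, 0) <= (4, 1, 3, 3) -> finishes; pool += (2, 3, 2, 3) = (6, 4, 5, 6)
  T_h needs (3, 2, 1, 2) <= (6, 4, 5, 6) -> finishes; pool += (1, 0, 1, 0) = (7, 4, 6, 6)


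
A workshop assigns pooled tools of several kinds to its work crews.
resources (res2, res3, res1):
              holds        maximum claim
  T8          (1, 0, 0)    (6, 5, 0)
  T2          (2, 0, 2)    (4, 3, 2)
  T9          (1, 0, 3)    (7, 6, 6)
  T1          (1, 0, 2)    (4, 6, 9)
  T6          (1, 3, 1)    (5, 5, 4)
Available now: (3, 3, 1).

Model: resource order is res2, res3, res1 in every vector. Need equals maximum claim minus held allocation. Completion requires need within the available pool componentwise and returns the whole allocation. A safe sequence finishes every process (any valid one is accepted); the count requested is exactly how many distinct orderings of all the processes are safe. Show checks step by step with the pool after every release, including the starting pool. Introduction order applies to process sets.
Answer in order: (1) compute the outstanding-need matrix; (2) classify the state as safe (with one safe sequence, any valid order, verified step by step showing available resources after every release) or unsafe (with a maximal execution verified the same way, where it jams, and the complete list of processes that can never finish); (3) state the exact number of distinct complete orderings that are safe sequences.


(1) Outstanding need per process (order res2, res3, res1):
  T8: (5, 5, 0)
  T2: (2, 3, 0)
  T9: (6, 6, 3)
  T1: (3, 6, 7)
  T6: (4, 2, 3)
(2) SAFE. One safe sequence: T2, T6, T8, T9, T1.
Key observation: T2 is the earliest step where a requested resource binds exactly: need (2, 3, 0), pool (3, 3, 1) at its turn.
Check, step by step:
  pool = (3, 3, 1)
  T2 needs (2, 3, 0) <= (3, 3, 1) -> finishes; pool += (2, 0, 2) = (5, 3, 3)
  T6 needs (4, 2, 3) <= (5, 3, 3) -> finishes; pool += (1, 3, 1) = (6, 6, 4)
  T8 needs (5, 5, 0) <= (6, 6, 4) -> finishes; pool += (1, 0, 0) = (7, 6, 4)
  T9 needs (6, 6, 3) <= (7, 6, 4) -> finishes; pool += (1, 0, 3) = (8, 6, 7)
  T1 needs (3, 6, 7) <= (8, 6, 7) -> finishes; pool += (1, 0, 2) = (9, 6, 9)
(3) Precisely 3 of the possible complete orderings are safe sequences.


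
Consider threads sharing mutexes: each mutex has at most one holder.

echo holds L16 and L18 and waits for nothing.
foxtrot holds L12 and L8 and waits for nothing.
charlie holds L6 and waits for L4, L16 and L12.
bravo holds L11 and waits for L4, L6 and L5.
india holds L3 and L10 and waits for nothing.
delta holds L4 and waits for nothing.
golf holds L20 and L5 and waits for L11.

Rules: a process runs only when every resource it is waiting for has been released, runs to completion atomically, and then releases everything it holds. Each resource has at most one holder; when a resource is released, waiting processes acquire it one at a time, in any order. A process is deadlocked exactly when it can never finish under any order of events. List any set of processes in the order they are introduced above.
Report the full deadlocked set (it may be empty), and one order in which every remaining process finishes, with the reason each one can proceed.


Deadlocked set: bravo and golf.
Key observation: the cycle bravo -> golf -> bravo can never break — each member waits on the next; no other process is dragged down with it.
The rest can finish in the order delta, foxtrot, echo, charlie, india.
Check, step by step:
  delta: no waits; runs immediately, freeing L4
  foxtrot: no waits; runs immediately, freeing L12 and L8
  echo: no waits; runs immediately, freeing L16 and L18
  run charlie (all its waits — L4, L16 and L12 — are resolved); releases L6
  india: no waits; runs immediately, freeing L3 and L10


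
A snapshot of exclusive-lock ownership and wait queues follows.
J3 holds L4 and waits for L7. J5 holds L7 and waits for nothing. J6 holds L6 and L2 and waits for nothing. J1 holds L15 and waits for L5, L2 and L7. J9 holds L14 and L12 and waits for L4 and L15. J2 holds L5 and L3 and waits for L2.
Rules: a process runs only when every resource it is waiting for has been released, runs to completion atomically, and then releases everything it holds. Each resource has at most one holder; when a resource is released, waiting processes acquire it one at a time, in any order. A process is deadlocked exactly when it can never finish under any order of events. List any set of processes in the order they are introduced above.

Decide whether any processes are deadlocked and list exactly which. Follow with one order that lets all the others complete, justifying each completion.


No process is deadlocked.
Key observation: no waiting chain loops back on itself — every chain ends at a process that waits on nothing, so everyone eventually runs.
A valid finishing order for the others: J6, J2, J5, J3, J1, J9.
Walking it through:
  run J6 (it waits on nothing); releases L6 and L2
  J2 waits on L2 — all released -> runs and releases L5 and L3
  run J5 (it waits on nothing); releases L7
  J3 waits on L7 — all released -> runs and releases L4
  J1 waits on L5, L2 and L7 — all released -> runs and releases L15
  J9 waits on L4 and L15 — all released -> runs and releases L14 and L12


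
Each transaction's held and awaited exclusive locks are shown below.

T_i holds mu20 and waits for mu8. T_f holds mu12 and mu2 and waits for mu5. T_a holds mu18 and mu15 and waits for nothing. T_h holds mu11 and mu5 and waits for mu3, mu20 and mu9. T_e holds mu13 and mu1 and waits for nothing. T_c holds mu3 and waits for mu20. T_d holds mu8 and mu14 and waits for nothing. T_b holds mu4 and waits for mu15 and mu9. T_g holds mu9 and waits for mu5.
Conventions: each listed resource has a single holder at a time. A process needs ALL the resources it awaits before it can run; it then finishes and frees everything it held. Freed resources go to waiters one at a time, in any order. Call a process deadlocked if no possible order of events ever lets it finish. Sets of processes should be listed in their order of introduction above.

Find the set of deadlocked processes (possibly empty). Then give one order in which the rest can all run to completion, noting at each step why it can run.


Deadlocked set: T_f, T_h, T_b and T_g.
Key observation: the knot is the closed ring of waits T_h -> T_g -> T_h; T_f and T_b wait into the deadlock from upstream.
The rest can finish in the order T_a, T_e, T_d, T_i, T_c.
Walking it through:
  run T_a (it waits on nothing); releases mu18 and mu15
  run T_e (it waits on nothing); releases mu13 and mu1
  run T_d (it waits on nothing); releases mu8 and mu14
  run T_i (all its waits — mu8 — are resolved); releases mu20
  run T_c (all its waits — mu20 — are resolved); releases mu3


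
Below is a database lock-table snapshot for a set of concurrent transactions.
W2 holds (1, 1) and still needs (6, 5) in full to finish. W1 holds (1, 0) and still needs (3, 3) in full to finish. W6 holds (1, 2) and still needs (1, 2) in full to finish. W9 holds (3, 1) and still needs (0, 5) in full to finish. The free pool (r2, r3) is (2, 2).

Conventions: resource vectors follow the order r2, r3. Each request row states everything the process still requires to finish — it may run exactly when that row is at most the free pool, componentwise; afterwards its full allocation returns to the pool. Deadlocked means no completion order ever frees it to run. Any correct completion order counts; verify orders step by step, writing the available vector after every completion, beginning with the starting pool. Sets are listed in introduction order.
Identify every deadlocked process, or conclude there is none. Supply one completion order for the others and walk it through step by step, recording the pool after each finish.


Deadlocked set: W2 and W9.
Key observation: W6, W1 can finish, but then (4, 4) is all there is, and the blocked group's r3 demands exceed it.
One completion order for the rest: W6, W1. Check, step by step:
  pool = (2, 2)
  run W6 (needs (1, 2), free (2, 2)); after release of (1, 2) the pool is (3, 4)
  run W1 (needs (3, 3), free (3, 4)); after release of (1, 0) the pool is (4, 4)
The blocked processes can never fit:
  W2 still needs (6, 5) but only (4, 4) is free — short on r2 and r3
  W9 still needs (0, 5) but only (4, 4) is free — short on r3


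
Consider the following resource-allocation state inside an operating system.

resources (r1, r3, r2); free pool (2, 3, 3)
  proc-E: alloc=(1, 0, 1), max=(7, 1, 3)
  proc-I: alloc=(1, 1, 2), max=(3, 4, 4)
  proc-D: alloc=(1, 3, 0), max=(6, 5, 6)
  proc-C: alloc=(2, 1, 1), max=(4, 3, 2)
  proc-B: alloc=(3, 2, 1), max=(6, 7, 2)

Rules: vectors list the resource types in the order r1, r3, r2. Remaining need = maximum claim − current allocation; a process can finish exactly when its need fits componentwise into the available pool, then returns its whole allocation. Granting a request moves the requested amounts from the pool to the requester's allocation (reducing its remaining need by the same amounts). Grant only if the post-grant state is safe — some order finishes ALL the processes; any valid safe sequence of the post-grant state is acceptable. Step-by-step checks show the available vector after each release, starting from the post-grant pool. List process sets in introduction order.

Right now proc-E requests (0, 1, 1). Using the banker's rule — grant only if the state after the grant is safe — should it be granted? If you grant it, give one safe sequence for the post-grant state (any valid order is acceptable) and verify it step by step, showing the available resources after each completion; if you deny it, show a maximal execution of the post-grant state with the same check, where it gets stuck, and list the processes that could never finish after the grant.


DENY: after the grant no complete ordering would exist.
Key observation: after proc-C, proc-I the pool peaks at (5, 4, 5), and each blocked process is short somewhere: proc-E on r1; proc-D on r2; proc-B on r3.
On the post-grant state, proc-C, proc-I is a maximal run — nothing extends it. Check, step by step:
  pool = (2, 2, 2)
  proc-C needs (2, 2, 1) <= (2, 2, 2) -> finishes; pool += (2, 1, 1) = (4, 3, 3)
  proc-I needs (2, 3, 2) <= (4, 3, 3) -> finishes; pool += (1, 1, 2) = (5, 4, 5)
  blocked: proc-E wants (6, 0, 1), pool (5, 4, 5) — not enough r1
  blocked: proc-D wants (5, 2, 6), pool (5, 4, 5) — not enough r2
  blocked: proc-B wants (3, 5, 1), pool (5, 4, 5) — not enough r3
Processes that could never finish after the grant: proc-E, proc-D and proc-B.


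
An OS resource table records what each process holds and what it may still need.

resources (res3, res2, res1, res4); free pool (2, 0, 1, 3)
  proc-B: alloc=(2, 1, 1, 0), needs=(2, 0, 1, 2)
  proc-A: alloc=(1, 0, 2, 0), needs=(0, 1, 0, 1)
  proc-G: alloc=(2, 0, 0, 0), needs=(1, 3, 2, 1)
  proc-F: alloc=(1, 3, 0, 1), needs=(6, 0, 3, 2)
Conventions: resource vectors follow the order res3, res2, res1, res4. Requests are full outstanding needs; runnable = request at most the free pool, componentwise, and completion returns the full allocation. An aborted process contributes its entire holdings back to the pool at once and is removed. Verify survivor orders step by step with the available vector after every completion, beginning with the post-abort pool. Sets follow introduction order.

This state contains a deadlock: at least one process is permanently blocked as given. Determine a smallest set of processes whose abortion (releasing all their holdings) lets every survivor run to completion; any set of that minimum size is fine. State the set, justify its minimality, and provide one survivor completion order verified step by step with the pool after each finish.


Minimum abort set: proc-F.
Key observation: proc-G could never have finished before the abort; with (1, 3, 0, 1) returned by proc-F, it fits at step 2.
No smaller set exists: with zero aborts the deadlock remains.
One survivor order: proc-B, proc-G, proc-A. Check, step by step (post-abort pool first):
  pool = (3, 3, 1, 4)
  proc-B: need (2, 0, 1, 2) fits (3, 3, 1, 4); releases (2, 1, 1, 0), pool now (5, 4, 2, 4)
  proc-G: need (1, 3, 2, 1) fits (5, 4, 2, 4); releases (2, 0, 0, 0), pool now (7, 4, 2, 4)
  proc-A: need (0, 1, 0, 1) fits (7, 4, 2, 4); releases (1, 0, 2, 0), pool now (8, 4, 4, 4)


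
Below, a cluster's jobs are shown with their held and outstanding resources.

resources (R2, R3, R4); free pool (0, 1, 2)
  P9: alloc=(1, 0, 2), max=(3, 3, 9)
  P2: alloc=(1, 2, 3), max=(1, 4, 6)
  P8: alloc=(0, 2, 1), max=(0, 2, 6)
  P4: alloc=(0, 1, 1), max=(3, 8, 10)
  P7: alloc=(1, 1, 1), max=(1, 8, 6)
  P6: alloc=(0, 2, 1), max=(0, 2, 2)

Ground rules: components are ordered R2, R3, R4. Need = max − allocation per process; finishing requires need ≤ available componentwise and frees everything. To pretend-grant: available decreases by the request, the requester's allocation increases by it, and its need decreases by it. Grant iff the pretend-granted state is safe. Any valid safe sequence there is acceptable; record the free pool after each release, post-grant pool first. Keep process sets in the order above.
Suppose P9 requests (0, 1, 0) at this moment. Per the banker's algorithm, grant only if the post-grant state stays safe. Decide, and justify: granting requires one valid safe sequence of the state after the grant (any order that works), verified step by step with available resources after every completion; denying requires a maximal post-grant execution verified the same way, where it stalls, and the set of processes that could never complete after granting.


DENY: after the grant no complete ordering would exist.
Key observation: after P6, P2, P8 the pool peaks at (1, 6, 7), and each blocked process is short somewhere: P9 on R2; P4 on R2, R3, R4; P7 on R3.
After a pretend grant, a maximal execution: P6, P2, P8 — then nothing else fits. Check, step by step:
  pool = (0, 0, 2)
  P6: need (0, 0, 1) fits (0, 0, 2); releases (0, 2, 1), pool now (0, 2, 3)
  P2: need (0, 2, 3) fits (0, 2, 3); releases (1, 2, 3), pool now (1, 4, 6)
  P8: need (0, 0, 5) fits (1, 4, 6); releases (0, 2, 1), pool now (1, 6, 7)
  P9 still needs (2, 2, 7) but only (1, 6, 7) is free — short on R2
  P4 still needs (3, 7, 9) but only (1, 6, 7) is free — short on R2, R3 and R4
  P7 still needs (0, 7, 5) but only (1, 6, 7) is free — short on R3
Had the request been granted, P9, P4 and P7 could never finish.


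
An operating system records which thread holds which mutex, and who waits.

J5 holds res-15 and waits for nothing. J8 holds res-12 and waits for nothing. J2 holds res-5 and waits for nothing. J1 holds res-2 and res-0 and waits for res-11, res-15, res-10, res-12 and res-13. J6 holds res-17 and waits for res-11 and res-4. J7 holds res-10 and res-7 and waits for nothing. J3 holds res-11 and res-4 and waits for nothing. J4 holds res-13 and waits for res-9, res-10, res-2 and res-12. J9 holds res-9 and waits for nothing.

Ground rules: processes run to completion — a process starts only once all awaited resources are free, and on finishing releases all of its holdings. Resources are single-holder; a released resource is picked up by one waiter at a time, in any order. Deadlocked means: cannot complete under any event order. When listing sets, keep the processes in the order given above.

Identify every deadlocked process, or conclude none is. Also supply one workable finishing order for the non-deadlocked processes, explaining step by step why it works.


The deadlocked set is J1 and J4.
Key observation: J1 -> J4 -> J1 is a circular wait — nothing in it can go first; no other process is dragged down with it.
The rest can finish in the order J3, J6, J8, J2, J7, J9, J5.
Step-by-step check:
  J3: no waits; runs immediately, freeing res-11 and res-4
  J6: everything it awaited (res-11 and res-4) is free; runs, freeing res-17
  J8: no waits; runs immediately, freeing res-12
  J2: no waits; runs immediately, freeing res-5
  J7: no waits; runs immediately, freeing res-10 and res-7
  J9: no waits; runs immediately, freeing res-9
  J5: no waits; runs immediately, freeing res-15


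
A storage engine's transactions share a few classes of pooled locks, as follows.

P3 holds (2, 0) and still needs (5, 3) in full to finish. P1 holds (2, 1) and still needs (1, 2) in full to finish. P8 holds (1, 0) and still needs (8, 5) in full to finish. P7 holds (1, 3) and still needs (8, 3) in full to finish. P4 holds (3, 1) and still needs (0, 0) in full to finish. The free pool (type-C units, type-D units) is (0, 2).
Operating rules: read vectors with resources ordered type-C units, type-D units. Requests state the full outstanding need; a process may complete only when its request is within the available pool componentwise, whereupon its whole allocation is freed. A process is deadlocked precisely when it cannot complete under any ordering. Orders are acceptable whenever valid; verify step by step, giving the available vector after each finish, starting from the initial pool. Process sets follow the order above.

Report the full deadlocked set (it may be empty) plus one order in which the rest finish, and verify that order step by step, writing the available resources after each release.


The deadlocked set is P8 and P7.
Key observation: the pool after P4, P1, P3 is (7, 4); every surviving request exceeds it in type-C units, so progress ends there.
A valid finishing order for the others: P4, P1, P3. Step-by-step check:
  pool = (0, 2)
  P4 needs (0, 0) <= (0, 2) -> finishes; pool += (3, 1) = (3, 3)
  P1 needs (1, 2) <= (3, 3) -> finishes; pool += (2, 1) = (5, 4)
  P3 needs (5, 3) <= (5, 4) -> finishes; pool += (2, 0) = (7, 4)
The stuck group stays short no matter what:
  P8 still needs (8, 5) but only (7, 4) is free — short on type-C units and type-D units
  P7 still needs (8, 3) but only (7, 4) is free — short on type-C units


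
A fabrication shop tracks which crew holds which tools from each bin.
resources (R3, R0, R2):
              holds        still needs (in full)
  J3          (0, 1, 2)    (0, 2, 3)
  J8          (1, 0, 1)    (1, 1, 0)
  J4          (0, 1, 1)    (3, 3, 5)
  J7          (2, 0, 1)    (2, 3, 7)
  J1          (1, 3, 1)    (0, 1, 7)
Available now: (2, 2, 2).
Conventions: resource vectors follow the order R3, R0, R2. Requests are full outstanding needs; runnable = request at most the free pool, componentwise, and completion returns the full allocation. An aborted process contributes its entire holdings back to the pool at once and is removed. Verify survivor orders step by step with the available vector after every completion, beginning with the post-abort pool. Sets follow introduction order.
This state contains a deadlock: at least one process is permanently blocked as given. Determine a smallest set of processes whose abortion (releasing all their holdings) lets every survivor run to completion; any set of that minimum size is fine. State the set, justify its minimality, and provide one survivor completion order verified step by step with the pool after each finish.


Abort J1.
Key observation: J7 was stuck for good until J1 gave back (1, 3, 1); in the order shown it finishes at step 4.
No smaller set exists: with zero aborts the deadlock remains.
One survivor order: J8, J3, J4, J7. Verifying each step (post-abort pool first):
  pool = (3, 5, 3)
  run J8 (needs (1, 1, 0), free (3, 5, 3)); after release of (1, 0, 1) the pool is (4, 5, 4)
  run J3 (needs (0, 2, 3), free (4, 5, 4)); after release of (0, 1, 2) the pool is (4, 6, 6)
  run J4 (needs (3, 3, 5), free (4, 6, 6)); after release of (0, 1, 1) the pool is (4, 7, 7)
  run J7 (needs (2, 3, 7), free (4, 7, 7)); after release of (2, 0, 1) the pool is (6, 7, 8)


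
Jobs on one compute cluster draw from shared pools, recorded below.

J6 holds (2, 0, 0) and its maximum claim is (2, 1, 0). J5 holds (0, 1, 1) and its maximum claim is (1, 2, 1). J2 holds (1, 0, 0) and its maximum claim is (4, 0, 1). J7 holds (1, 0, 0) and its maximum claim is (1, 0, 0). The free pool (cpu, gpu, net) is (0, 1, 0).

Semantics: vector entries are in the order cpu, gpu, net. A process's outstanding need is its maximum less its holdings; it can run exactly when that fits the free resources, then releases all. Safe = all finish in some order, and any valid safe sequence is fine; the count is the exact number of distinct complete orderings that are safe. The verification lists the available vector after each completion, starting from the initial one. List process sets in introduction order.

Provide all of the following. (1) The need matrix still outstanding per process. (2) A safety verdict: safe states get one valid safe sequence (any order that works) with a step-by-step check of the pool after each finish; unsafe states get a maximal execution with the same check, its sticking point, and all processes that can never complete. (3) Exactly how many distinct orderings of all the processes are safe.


(1) Remaining need (order cpu, gpu, net):
  J6: (0, 1, 0)
  J5: (1, 1, 0)
  J2: (3, 0, 1)
  J7: (0, 0, 0)
(2) SAFE, for example via the order J7, J6, J5, J2.
Key observation: reading the order forward, J6 is the first process whose need (0, 1, 0) meets the free pool (1, 1, 0) exactly on a resource it requests.
Walking it through:
  pool = (0, 1, 0)
  J7 needs (0, 0, 0) <= (0, 1, 0) -> finishes; pool += (1, 0, 0) = (1, 1, 0)
  J6 needs (0, 1, 0) <= (1, 1, 0) -> finishes; pool += (2, 0, 0) = (3, 1, 0)
  J5 needs (1, 1, 0) <= (3, 1, 0) -> finishes; pool += (0, 1, 1) = (3, 2, 1)
  J2 needs (3, 0, 1) <= (3, 2, 1) -> finishes; pool += (1, 0, 0) = (4, 2, 1)
(3) Exactly 4 of the possible complete orderings are safe sequences.


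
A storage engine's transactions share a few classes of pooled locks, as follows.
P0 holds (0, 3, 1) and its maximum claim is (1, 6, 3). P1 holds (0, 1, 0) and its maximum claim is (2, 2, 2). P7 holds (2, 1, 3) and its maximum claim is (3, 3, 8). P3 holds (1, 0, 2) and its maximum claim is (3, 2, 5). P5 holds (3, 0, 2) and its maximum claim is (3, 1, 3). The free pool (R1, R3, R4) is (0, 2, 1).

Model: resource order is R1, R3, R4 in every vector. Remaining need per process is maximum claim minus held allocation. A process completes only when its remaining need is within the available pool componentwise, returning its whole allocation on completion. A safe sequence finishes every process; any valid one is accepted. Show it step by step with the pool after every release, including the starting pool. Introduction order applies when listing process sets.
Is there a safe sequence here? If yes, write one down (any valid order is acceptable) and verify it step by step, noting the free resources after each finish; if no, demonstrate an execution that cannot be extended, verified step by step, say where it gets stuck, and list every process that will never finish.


SAFE — a valid safe sequence is P5, P3, P1, P0, P7.
Key observation: P5 is the earliest step where a requested resource binds exactly: need (0, 1, 1), pool (0, 2, 1) at its turn.
Verifying each step:
  pool = (0, 2, 1)
  P5: need (0, 1, 1) fits (0, 2, 1); releases (3, 0, 2), pool now (3, 2, 3)
  P3: need (2, 2, 3) fits (3, 2, 3); releases (1, 0, 2), pool now (4, 2, 5)
  P1: need (2, 1, 2) fits (4, 2, 5); releases (0, 1, 0), pool now (4, 3, 5)
  P0: need (1, 3, 2) fits (4, 3, 5); releases (0, 3, 1), pool now (4, 6, 6)
  P7: need (1, 2, 5) fits (4, 6, 6); releases (2, 1, 3), pool now (6, 7, 9)
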